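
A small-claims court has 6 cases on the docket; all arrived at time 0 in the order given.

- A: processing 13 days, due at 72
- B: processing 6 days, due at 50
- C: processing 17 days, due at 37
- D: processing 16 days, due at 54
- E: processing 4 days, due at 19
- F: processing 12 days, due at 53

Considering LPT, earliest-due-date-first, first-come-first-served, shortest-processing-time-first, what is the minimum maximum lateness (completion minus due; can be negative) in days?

LPT (decreasing processing time): C D A F B E.
C: 0→17, due 37, lateness -20
D: 17→33, due 54, lateness -21
A: 33→46, due 72, lateness -26
F: 46→58, due 53, lateness 5
B: 58→64, due 50, lateness 14
E: 64→68, due 19, lateness 49
Maximum = 49.
EDD (increasing due date): E C B F D A.
E: 0→4, due 19, lateness -15
C: 4→21, due 37, lateness -16
B: 21→27, due 50, lateness -23
F: 27→39, due 53, lateness -14
D: 39→55, due 54, lateness 1
A: 55→68, due 72, lateness -4
Maximum = 1.
FIFO (arrival order): A B C D E F.
A: 0→13, due 72, lateness -59
B: 13→19, due 50, lateness -31
C: 19→36, due 37, lateness -1
D: 36→52, due 54, lateness -2
E: 52→56, due 19, lateness 37
F: 56→68, due 53, lateness 15
Maximum = 37.
SPT (increasing processing time): E B F A D C.
E: 0→4, due 19, lateness -15
B: 4→10, due 50, lateness -40
F: 10→22, due 53, lateness -31
A: 22→35, due 72, lateness -37
D: 35→51, due 54, lateness -3
C: 51→68, due 37, lateness 31
Maximum = 31.
LPT 49, EDD 1, FIFO 37, SPT 31 → minimum 1.

1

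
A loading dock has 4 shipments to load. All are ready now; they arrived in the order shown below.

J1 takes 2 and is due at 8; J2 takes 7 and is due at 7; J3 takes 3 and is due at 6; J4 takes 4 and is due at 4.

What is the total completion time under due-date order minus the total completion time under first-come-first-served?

2

EDD (increasing due date): J4 J3 J2 J1.
J4: 0→4
J3: 4→7
J2: 7→14
J1: 14→16
Sum = 4+7+14+16 = 41.
FIFO (arrival order): J1 J2 J3 J4.
J1: 0→2
J2: 2→9
J3: 9→12
J4: 12→16
Sum = 2+9+12+16 = 39.
Difference = 41 − 39 = 2.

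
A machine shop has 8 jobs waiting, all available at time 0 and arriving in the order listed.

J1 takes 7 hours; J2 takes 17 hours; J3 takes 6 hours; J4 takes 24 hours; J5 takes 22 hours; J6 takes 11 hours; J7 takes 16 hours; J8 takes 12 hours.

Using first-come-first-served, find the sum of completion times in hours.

496

FIFO (arrival order): J1 J2 J3 J4 J5 J6 J7 J8.
J1: 0→7
J2: 7→24
J3: 24→30
J4: 30→54
J5: 54→76
J6: 76→87
J7: 87→103
J8: 103→115
Sum = 7+24+30+54+76+87+103+115 = 496.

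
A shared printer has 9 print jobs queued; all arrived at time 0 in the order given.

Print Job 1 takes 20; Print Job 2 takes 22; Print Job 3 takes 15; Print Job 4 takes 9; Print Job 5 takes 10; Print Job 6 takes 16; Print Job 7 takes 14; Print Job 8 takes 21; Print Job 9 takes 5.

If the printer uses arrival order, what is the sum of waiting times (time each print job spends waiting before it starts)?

586

FIFO (arrival order): Print Job 1 Print Job 2 Print Job 3 Print Job 4 Print Job 5 Print Job 6 Print Job 7 Print Job 8 Print Job 9.
Print Job 1: waits 0, runs 0→20
Print Job 2: waits 20, runs 20→42
Print Job 3: waits 42, runs 42→57
Print Job 4: waits 57, runs 57→66
Print Job 5: waits 66, runs 66→76
Print Job 6: waits 76, runs 76→92
Print Job 7: waits 92, runs 92→106
Print Job 8: waits 106, runs 106→127
Print Job 9: waits 127, runs 127→132
Sum = 0+20+42+57+66+76+92+106+127 = 586.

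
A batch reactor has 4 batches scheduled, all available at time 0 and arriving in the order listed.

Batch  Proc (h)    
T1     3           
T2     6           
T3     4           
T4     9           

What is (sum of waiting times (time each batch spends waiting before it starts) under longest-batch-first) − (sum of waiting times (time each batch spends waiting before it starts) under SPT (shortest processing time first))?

20

LPT (decreasing processing time): T4 T2 T3 T1.
T4: waits 0, runs 0→9
T2: waits 9, runs 9→15
T3: waits 15, runs 15→19
T1: waits 19, runs 19→22
Sum = 0+9+15+19 = 43.
SPT (increasing processing time): T1 T3 T2 T4.
T1: waits 0, runs 0→3
T3: waits 3, runs 3→7
T2: waits 7, runs 7→13
T4: waits 13, runs 13→22
Sum = 0+3+7+13 = 23.
Difference = 43 − 23 = 20.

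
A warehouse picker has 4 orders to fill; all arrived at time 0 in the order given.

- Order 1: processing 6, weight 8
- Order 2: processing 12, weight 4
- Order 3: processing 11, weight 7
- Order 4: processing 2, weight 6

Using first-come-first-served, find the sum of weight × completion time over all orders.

509

FIFO (arrival order): Order 1 Order 2 Order 3 Order 4.
Order 1: finishes 6, weight 8, w·C = 48
Order 2: finishes 18, weight 4, w·C = 72
Order 3: finishes 29, weight 7, w·C = 203
Order 4: finishes 31, weight 6, w·C = 186
Sum = 48+72+203+186 = 509.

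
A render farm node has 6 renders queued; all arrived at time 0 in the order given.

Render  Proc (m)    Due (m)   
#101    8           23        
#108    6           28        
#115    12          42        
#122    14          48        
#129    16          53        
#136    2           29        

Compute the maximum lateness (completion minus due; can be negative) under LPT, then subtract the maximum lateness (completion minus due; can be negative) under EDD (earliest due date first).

24

LPT (decreasing processing time): #129 #122 #115 #101 #108 #136.
#129: 0→16, due 53, lateness -37
#122: 16→30, due 48, lateness -18
#115: 30→42, due 42, lateness 0
#101: 42→50, due 23, lateness 27
#108: 50→56, due 28, lateness 28
#136: 56→58, due 29, lateness 29
Maximum = 29.
EDD (increasing due date): #101 #108 #136 #115 #122 #129.
#101: 0→8, due 23, lateness -15
#108: 8→14, due 28, lateness -14
#136: 14→16, due 29, lateness -13
#115: 16→28, due 42, lateness -14
#122: 28→42, due 48, lateness -6
#129: 42→58, due 53, lateness 5
Maximum = 5.
Difference = 29 − 5 = 24.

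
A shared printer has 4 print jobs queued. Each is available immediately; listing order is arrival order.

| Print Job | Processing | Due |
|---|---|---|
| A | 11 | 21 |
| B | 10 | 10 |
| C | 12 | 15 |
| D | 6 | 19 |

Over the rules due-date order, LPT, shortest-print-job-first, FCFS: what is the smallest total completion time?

88

EDD (increasing due date): B C D A.
B: 0→10
C: 10→22
D: 22→28
A: 28→39
Sum = 10+22+28+39 = 99.
LPT (decreasing processing time): C A B D.
C: 0→12
A: 12→23
B: 23→33
D: 33→39
Sum = 12+23+33+39 = 107.
SPT (increasing processing time): D B A C.
D: 0→6
B: 6→16
A: 16→27
C: 27→39
Sum = 6+16+27+39 = 88.
FIFO (arrival order): A B C D.
A: 0→11
B: 11→21
C: 21→33
D: 33→39
Sum = 11+21+33+39 = 104.
EDD 99, LPT 107, SPT 88, FIFO 104 → minimum 88.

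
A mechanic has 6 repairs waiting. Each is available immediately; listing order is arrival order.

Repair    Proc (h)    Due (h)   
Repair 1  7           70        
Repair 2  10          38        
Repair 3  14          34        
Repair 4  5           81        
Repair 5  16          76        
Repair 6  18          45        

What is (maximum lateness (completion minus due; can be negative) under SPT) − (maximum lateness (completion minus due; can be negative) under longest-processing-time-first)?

SPT (increasing processing time): Repair 4 Repair 1 Repair 2 Repair 3 Repair 5 Repair 6.
Repair 4: 0→5, due 81, lateness -76
Repair 1: 5→12, due 70, lateness -58
Repair 2: 12→22, due 38, lateness -16
Repair 3: 22→36, due 34, lateness 2
Repair 5: 36→52, due 76, lateness -24
Repair 6: 52→70, due 45, lateness 25
Maximum = 25.
LPT (decreasing processing time): Repair 6 Repair 5 Repair 3 Repair 2 Repair 1 Repair 4.
Repair 6: 0→18, due 45, lateness -27
Repair 5: 18→34, due 76, lateness -42
Repair 3: 34→48, due 34, lateness 14
Repair 2: 48→58, due 38, lateness 20
Repair 1: 58→65, due 70, lateness -5
Repair 4: 65→70, due 81, lateness -11
Maximum = 20.
Difference = 25 − 20 = 5.

5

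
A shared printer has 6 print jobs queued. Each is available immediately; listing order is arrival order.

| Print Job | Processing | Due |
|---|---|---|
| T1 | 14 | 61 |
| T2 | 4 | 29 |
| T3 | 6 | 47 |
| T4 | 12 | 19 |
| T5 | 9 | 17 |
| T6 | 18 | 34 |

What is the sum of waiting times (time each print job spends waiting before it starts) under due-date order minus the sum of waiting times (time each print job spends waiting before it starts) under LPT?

EDD (increasing due date): T5 T4 T2 T6 T3 T1.
T5: waits 0, runs 0→9
T4: waits 9, runs 9→21
T2: waits 21, runs 21→25
T6: waits 25, runs 25→43
T3: waits 43, runs 43→49
T1: waits 49, runs 49→63
Sum = 0+9+21+25+43+49 = 147.
LPT (decreasing processing time): T6 T1 T4 T5 T3 T2.
T6: waits 0, runs 0→18
T1: waits 18, runs 18→32
T4: waits 32, runs 32→44
T5: waits 44, runs 44→53
T3: waits 53, runs 53→59
T2: waits 59, runs 59→63
Sum = 0+18+32+44+53+59 = 206.
Difference = 147 − 206 = -59.

-59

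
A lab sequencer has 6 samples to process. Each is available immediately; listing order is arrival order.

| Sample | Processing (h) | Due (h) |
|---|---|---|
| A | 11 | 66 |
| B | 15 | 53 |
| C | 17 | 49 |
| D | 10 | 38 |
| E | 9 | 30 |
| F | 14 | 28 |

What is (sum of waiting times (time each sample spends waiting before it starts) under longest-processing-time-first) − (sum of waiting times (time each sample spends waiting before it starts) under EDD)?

34

LPT (decreasing processing time): C B F A D E.
C: waits 0, runs 0→17
B: waits 17, runs 17→32
F: waits 32, runs 32→46
A: waits 46, runs 46→57
D: waits 57, runs 57→67
E: waits 67, runs 67→76
Sum = 0+17+32+46+57+67 = 219.
EDD (increasing due date): F E D C B A.
F: waits 0, runs 0→14
E: waits 14, runs 14→23
D: waits 23, runs 23→33
C: waits 33, runs 33→50
B: waits 50, runs 50→65
A: waits 65, runs 65→76
Sum = 0+14+23+33+50+65 = 185.
Difference = 219 − 185 = 34.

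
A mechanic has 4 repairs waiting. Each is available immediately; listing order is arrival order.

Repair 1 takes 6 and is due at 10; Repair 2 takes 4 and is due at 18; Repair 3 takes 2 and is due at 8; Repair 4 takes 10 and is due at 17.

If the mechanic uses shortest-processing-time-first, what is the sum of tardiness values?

SPT (increasing processing time): Repair 3 Repair 2 Repair 1 Repair 4.
Repair 3: 0→2, due 8, tardiness 0
Repair 2: 2→6, due 18, tardiness 0
Repair 1: 6→12, due 10, tardiness 2
Repair 4: 12→22, due 17, tardiness 5
Sum = 0+0+2+5 = 7.

7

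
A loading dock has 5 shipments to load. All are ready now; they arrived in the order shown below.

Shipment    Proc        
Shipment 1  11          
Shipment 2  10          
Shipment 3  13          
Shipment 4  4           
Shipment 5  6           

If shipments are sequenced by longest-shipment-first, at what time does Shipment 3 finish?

LPT (decreasing processing time): Shipment 3 Shipment 1 Shipment 2 Shipment 5 Shipment 4.
Shipment 3: 0→13

13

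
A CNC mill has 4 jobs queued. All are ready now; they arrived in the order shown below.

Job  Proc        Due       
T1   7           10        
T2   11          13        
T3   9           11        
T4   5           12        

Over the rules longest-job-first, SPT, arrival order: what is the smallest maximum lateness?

19

LPT (decreasing processing time): T2 T3 T1 T4.
T2: 0→11, due 13, lateness -2
T3: 11→20, due 11, lateness 9
T1: 20→27, due 10, lateness 17
T4: 27→32, due 12, lateness 20
Maximum = 20.
SPT (increasing processing time): T4 T1 T3 T2.
T4: 0→5, due 12, lateness -7
T1: 5→12, due 10, lateness 2
T3: 12→21, due 11, lateness 10
T2: 21→32, due 13, lateness 19
Maximum = 19.
FIFO (arrival order): T1 T2 T3 T4.
T1: 0→7, due 10, lateness -3
T2: 7→18, due 13, lateness 5
T3: 18→27, due 11, lateness 16
T4: 27→32, due 12, lateness 20
Maximum = 20.
LPT 20, SPT 19, FIFO 20 → minimum 19.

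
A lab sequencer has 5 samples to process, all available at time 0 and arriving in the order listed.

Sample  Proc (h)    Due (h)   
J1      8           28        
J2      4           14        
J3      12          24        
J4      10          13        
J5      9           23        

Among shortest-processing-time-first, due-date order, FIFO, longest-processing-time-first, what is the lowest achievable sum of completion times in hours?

111

SPT (increasing processing time): J2 J1 J5 J4 J3.
J2: 0→4
J1: 4→12
J5: 12→21
J4: 21→31
J3: 31→43
Sum = 4+12+21+31+43 = 111.
EDD (increasing due date): J4 J2 J5 J3 J1.
J4: 0→10
J2: 10→14
J5: 14→23
J3: 23→35
J1: 35→43
Sum = 10+14+23+35+43 = 125.
FIFO (arrival order): J1 J2 J3 J4 J5.
J1: 0→8
J2: 8→12
J3: 12→24
J4: 24→34
J5: 34→43
Sum = 8+12+24+34+43 = 121.
LPT (decreasing processing time): J3 J4 J5 J1 J2.
J3: 0→12
J4: 12→22
J5: 22→31
J1: 31→39
J2: 39→43
Sum = 12+22+31+39+43 = 147.
SPT 111, EDD 125, FIFO 121, LPT 147 → minimum 111.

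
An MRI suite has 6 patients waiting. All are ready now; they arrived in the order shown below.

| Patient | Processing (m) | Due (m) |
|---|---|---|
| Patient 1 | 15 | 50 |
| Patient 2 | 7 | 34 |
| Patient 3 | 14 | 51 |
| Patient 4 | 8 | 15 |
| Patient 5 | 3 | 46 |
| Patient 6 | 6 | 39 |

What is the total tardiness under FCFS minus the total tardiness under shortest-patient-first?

32

FIFO (arrival order): Patient 1 Patient 2 Patient 3 Patient 4 Patient 5 Patient 6.
Patient 1: 0→15, due 50, tardiness 0
Patient 2: 15→22, due 34, tardiness 0
Patient 3: 22→36, due 51, tardiness 0
Patient 4: 36→44, due 15, tardiness 29
Patient 5: 44→47, due 46, tardiness 1
Patient 6: 47→53, due 39, tardiness 14
Sum = 0+0+0+29+1+14 = 44.
SPT (increasing processing time): Patient 5 Patient 6 Patient 2 Patient 4 Patient 3 Patient 1.
Patient 5: 0→3, due 46, tardiness 0
Patient 6: 3→9, due 39, tardiness 0
Patient 2: 9→16, due 34, tardiness 0
Patient 4: 16→24, due 15, tardiness 9
Patient 3: 24→38, due 51, tardiness 0
Patient 1: 38→53, due 50, tardiness 3
Sum = 0+0+0+9+0+3 = 12.
Difference = 44 − 12 = 32.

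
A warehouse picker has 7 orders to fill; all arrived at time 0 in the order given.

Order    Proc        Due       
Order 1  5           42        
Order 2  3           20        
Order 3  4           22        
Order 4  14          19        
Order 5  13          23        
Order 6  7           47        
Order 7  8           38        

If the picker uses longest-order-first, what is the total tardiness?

LPT (decreasing processing time): Order 4 Order 5 Order 7 Order 6 Order 1 Order 3 Order 2.
Order 4: 0→14, due 19, tardiness 0
Order 5: 14→27, due 23, tardiness 4
Order 7: 27→35, due 38, tardiness 0
Order 6: 35→42, due 47, tardiness 0
Order 1: 42→47, due 42, tardiness 5
Order 3: 47→51, due 22, tardiness 29
Order 2: 51→54, due 20, tardiness 34
Sum = 0+4+0+0+5+29+34 = 72.

72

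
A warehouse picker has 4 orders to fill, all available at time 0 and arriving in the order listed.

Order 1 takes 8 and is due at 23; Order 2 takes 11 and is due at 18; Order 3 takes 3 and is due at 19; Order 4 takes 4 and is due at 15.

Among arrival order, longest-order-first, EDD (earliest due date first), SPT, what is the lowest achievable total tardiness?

FIFO (arrival order): Order 1 Order 2 Order 3 Order 4.
Order 1: 0→8, due 23, tardiness 0
Order 2: 8→19, due 18, tardiness 1
Order 3: 19→22, due 19, tardiness 3
Order 4: 22→26, due 15, tardiness 11
Sum = 0+1+3+11 = 15.
LPT (decreasing processing time): Order 2 Order 1 Order 4 Order 3.
Order 2: 0→11, due 18, tardiness 0
Order 1: 11→19, due 23, tardiness 0
Order 4: 19→23, due 15, tardiness 8
Order 3: 23→26, due 19, tardiness 7
Sum = 0+0+8+7 = 15.
EDD (increasing due date): Order 4 Order 2 Order 3 Order 1.
Order 4: 0→4, due 15, tardiness 0
Order 2: 4→15, due 18, tardiness 0
Order 3: 15→18, due 19, tardiness 0
Order 1: 18→26, due 23, tardiness 3
Sum = 0+0+0+3 = 3.
SPT (increasing processing time): Order 3 Order 4 Order 1 Order 2.
Order 3: 0→3, due 19, tardiness 0
Order 4: 3→7, due 15, tardiness 0
Order 1: 7→15, due 23, tardiness 0
Order 2: 15→26, due 18, tardiness 8
Sum = 0+0+0+8 = 8.
FIFO 15, LPT 15, EDD 3, SPT 8 → minimum 3.

3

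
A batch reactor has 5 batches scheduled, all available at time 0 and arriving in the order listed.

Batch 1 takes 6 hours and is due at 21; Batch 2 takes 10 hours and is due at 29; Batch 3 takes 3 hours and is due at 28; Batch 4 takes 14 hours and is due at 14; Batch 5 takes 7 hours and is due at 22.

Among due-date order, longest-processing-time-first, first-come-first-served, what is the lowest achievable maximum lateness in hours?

11

EDD (increasing due date): Batch 4 Batch 1 Batch 5 Batch 3 Batch 2.
Batch 4: 0→14, due 14, lateness 0
Batch 1: 14→20, due 21, lateness -1
Batch 5: 20→27, due 22, lateness 5
Batch 3: 27→30, due 28, lateness 2
Batch 2: 30→40, due 29, lateness 11
Maximum = 11.
LPT (decreasing processing time): Batch 4 Batch 2 Batch 5 Batch 1 Batch 3.
Batch 4: 0→14, due 14, lateness 0
Batch 2: 14→24, due 29, lateness -5
Batch 5: 24→31, due 22, lateness 9
Batch 1: 31→37, due 21, lateness 16
Batch 3: 37→40, due 28, lateness 12
Maximum = 16.
FIFO (arrival order): Batch 1 Batch 2 Batch 3 Batch 4 Batch 5.
Batch 1: 0→6, due 21, lateness -15
Batch 2: 6→16, due 29, lateness -13
Batch 3: 16→19, due 28, lateness -9
Batch 4: 19→33, due 14, lateness 19
Batch 5: 33→40, due 22, lateness 18
Maximum = 19.
EDD 11, LPT 16, FIFO 19 → minimum 11.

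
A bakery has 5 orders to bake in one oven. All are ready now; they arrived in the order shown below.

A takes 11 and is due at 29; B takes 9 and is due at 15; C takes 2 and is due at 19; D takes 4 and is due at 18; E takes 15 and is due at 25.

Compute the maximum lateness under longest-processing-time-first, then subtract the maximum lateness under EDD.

LPT (decreasing processing time): E A B D C.
E: 0→15, due 25, lateness -10
A: 15→26, due 29, lateness -3
B: 26→35, due 15, lateness 20
D: 35→39, due 18, lateness 21
C: 39→41, due 19, lateness 22
Maximum = 22.
EDD (increasing due date): B D C E A.
B: 0→9, due 15, lateness -6
D: 9→13, due 18, lateness -5
C: 13→15, due 19, lateness -4
E: 15→30, due 25, lateness 5
A: 30→41, due 29, lateness 12
Maximum = 12.
Difference = 22 − 12 = 10.

10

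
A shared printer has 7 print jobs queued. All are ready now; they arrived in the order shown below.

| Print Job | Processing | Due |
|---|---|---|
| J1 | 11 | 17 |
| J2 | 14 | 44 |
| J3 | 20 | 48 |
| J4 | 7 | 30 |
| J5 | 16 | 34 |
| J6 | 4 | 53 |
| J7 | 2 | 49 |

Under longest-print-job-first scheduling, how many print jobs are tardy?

LPT (decreasing processing time): J3 J5 J2 J1 J4 J6 J7.
J3: 0→20, due 48, tardiness 0
J5: 20→36, due 34, tardiness 2
J2: 36→50, due 44, tardiness 6
J1: 50→61, due 17, tardiness 44
J4: 61→68, due 30, tardiness 38
J6: 68→72, due 53, tardiness 19
J7: 72→74, due 49, tardiness 25
Late print jobs: 6.

6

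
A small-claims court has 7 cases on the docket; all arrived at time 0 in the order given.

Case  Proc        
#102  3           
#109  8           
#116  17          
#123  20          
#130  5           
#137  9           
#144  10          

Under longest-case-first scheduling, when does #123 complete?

20

LPT (decreasing processing time): #123 #116 #144 #137 #109 #130 #102.
#123: 0→20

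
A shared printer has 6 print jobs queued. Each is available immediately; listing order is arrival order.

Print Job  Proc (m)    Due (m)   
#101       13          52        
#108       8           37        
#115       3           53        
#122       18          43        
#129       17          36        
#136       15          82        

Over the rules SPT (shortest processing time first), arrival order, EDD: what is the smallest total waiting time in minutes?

133

SPT (increasing processing time): #115 #108 #101 #136 #129 #122.
#115: waits 0, runs 0→3
#108: waits 3, runs 3→11
#101: waits 11, runs 11→24
#136: waits 24, runs 24→39
#129: waits 39, runs 39→56
#122: waits 56, runs 56→74
Sum = 0+3+11+24+39+56 = 133.
FIFO (arrival order): #101 #108 #115 #122 #129 #136.
#101: waits 0, runs 0→13
#108: waits 13, runs 13→21
#115: waits 21, runs 21→24
#122: waits 24, runs 24→42
#129: waits 42, runs 42→59
#136: waits 59, runs 59→74
Sum = 0+13+21+24+42+59 = 159.
EDD (increasing due date): #129 #108 #122 #101 #115 #136.
#129: waits 0, runs 0→17
#108: waits 17, runs 17→25
#122: waits 25, runs 25→43
#101: waits 43, runs 43→56
#115: waits 56, runs 56→59
#136: waits 59, runs 59→74
Sum = 0+17+25+43+56+59 = 200.
SPT 133, FIFO 159, EDD 200 → minimum 133.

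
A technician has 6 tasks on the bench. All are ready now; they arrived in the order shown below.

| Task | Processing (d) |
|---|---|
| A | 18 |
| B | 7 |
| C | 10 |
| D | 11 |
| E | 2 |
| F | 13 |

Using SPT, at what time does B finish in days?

SPT (increasing processing time): E B C D F A.
E: 0→2
B: 2→9

9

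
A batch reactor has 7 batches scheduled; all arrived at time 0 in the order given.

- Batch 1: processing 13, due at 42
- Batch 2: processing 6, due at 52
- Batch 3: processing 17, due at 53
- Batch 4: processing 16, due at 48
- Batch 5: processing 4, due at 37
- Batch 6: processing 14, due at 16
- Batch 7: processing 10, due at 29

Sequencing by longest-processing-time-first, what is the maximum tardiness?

43

LPT (decreasing processing time): Batch 3 Batch 4 Batch 6 Batch 1 Batch 7 Batch 2 Batch 5.
Batch 3: 0→17, due 53, tardiness 0
Batch 4: 17→33, due 48, tardiness 0
Batch 6: 33→47, due 16, tardiness 31
Batch 1: 47→60, due 42, tardiness 18
Batch 7: 60→70, due 29, tardiness 41
Batch 2: 70→76, due 52, tardiness 24
Batch 5: 76→80, due 37, tardiness 43
Maximum = 43.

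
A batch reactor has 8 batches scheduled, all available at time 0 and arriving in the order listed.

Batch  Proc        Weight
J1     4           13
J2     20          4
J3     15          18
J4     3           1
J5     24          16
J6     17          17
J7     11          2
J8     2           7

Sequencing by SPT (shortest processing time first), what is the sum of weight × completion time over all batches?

3514

SPT (increasing processing time): J8 J4 J1 J7 J3 J6 J2 J5.
J8: finishes 2, weight 7, w·C = 14
J4: finishes 5, weight 1, w·C = 5
J1: finishes 9, weight 13, w·C = 117
J7: finishes 20, weight 2, w·C = 40
J3: finishes 35, weight 18, w·C = 630
J6: finishes 52, weight 17, w·C = 884
J2: finishes 72, weight 4, w·C = 288
J5: finishes 96, weight 16, w·C = 1536
Sum = 14+5+117+40+630+884+288+1536 = 3514.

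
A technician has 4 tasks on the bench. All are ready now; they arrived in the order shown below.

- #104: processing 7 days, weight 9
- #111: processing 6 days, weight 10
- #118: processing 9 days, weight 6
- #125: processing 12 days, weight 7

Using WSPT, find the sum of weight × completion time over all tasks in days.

547

WSPT (decreasing weight/processing-time ratio): #111 #104 #118 #125.
#111: finishes 6, weight 10, w·C = 60
#104: finishes 13, weight 9, w·C = 117
#118: finishes 22, weight 6, w·C = 132
#125: finishes 34, weight 7, w·C = 238
Sum = 60+117+132+238 = 547.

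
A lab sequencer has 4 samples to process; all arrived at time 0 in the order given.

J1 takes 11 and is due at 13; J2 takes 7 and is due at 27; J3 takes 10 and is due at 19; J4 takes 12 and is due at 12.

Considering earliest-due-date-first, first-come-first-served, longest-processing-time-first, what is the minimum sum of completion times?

EDD (increasing due date): J4 J1 J3 J2.
J4: 0→12
J1: 12→23
J3: 23→33
J2: 33→40
Sum = 12+23+33+40 = 108.
FIFO (arrival order): J1 J2 J3 J4.
J1: 0→11
J2: 11→18
J3: 18→28
J4: 28→40
Sum = 11+18+28+40 = 97.
LPT (decreasing processing time): J4 J1 J3 J2.
J4: 0→12
J1: 12→23
J3: 23→33
J2: 33→40
Sum = 12+23+33+40 = 108.
EDD 108, FIFO 97, LPT 108 → minimum 97.

97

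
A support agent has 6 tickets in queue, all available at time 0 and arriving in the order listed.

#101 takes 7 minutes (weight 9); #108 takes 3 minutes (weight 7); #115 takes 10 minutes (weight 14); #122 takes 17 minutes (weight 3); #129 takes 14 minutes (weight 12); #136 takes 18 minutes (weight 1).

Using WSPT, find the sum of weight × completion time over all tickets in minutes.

WSPT (decreasing weight/processing-time ratio): #108 #115 #101 #129 #122 #136.
#108: finishes 3, weight 7, w·C = 21
#115: finishes 13, weight 14, w·C = 182
#101: finishes 20, weight 9, w·C = 180
#129: finishes 34, weight 12, w·C = 408
#122: finishes 51, weight 3, w·C = 153
#136: finishes 69, weight 1, w·C = 69
Sum = 21+182+180+408+153+69 = 1013.

1013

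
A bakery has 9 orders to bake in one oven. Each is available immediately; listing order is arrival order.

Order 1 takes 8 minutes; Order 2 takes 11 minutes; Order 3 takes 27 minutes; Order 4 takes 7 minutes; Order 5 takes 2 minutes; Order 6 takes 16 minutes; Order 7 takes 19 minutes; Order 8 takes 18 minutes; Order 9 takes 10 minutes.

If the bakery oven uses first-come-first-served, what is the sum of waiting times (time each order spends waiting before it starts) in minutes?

450

FIFO (arrival order): Order 1 Order 2 Order 3 Order 4 Order 5 Order 6 Order 7 Order 8 Order 9.
Order 1: waits 0, runs 0→8
Order 2: waits 8, runs 8→19
Order 3: waits 19, runs 19→46
Order 4: waits 46, runs 46→53
Order 5: waits 53, runs 53→55
Order 6: waits 55, runs 55→71
Order 7: waits 71, runs 71→90
Order 8: waits 90, runs 90→108
Order 9: waits 108, runs 108→118
Sum = 0+8+19+46+53+55+71+90+108 = 450.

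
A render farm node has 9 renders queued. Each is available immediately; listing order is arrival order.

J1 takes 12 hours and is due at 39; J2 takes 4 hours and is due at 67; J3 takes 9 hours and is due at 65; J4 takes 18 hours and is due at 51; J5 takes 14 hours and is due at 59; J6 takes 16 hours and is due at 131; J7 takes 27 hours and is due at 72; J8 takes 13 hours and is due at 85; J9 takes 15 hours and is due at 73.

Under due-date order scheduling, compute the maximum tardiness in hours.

27

EDD (increasing due date): J1 J4 J5 J3 J2 J7 J9 J8 J6.
J1: 0→12, due 39, tardiness 0
J4: 12→30, due 51, tardiness 0
J5: 30→44, due 59, tardiness 0
J3: 44→53, due 65, tardiness 0
J2: 53→57, due 67, tardiness 0
J7: 57→84, due 72, tardiness 12
J9: 84→99, due 73, tardiness 26
J8: 99→112, due 85, tardiness 27
J6: 112→128, due 131, tardiness 0
Maximum = 27.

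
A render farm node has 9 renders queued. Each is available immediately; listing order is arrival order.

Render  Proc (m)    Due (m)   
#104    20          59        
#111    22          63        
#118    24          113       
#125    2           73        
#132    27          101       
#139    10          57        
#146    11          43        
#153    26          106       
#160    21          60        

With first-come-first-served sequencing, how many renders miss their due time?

4

FIFO (arrival order): #104 #111 #118 #125 #132 #139 #146 #153 #160.
#104: 0→20, due 59, tardiness 0
#111: 20→42, due 63, tardiness 0
#118: 42→66, due 113, tardiness 0
#125: 66→68, due 73, tardiness 0
#132: 68→95, due 101, tardiness 0
#139: 95→105, due 57, tardiness 48
#146: 105→116, due 43, tardiness 73
#153: 116→142, due 106, tardiness 36
#160: 142→163, due 60, tardiness 103
Late renders: 4.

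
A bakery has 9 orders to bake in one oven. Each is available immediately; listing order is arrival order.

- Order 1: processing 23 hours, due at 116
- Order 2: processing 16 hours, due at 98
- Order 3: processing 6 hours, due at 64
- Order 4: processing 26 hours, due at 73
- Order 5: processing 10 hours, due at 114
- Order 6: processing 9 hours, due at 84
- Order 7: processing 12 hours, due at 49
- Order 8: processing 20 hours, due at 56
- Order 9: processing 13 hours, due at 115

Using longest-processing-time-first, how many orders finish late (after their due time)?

LPT (decreasing processing time): Order 4 Order 1 Order 8 Order 2 Order 9 Order 7 Order 5 Order 6 Order 3.
Order 4: 0→26, due 73, tardiness 0
Order 1: 26→49, due 116, tardiness 0
Order 8: 49→69, due 56, tardiness 13
Order 2: 69→85, due 98, tardiness 0
Order 9: 85→98, due 115, tardiness 0
Order 7: 98→110, due 49, tardiness 61
Order 5: 110→120, due 114, tardiness 6
Order 6: 120→129, due 84, tardiness 45
Order 3: 129→135, due 64, tardiness 71
Late orders: 5.

5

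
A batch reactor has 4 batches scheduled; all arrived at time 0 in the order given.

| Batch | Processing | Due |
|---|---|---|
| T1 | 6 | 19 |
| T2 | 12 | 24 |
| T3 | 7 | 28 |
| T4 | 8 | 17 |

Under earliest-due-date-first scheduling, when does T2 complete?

EDD (increasing due date): T4 T1 T2 T3.
T4: 0→8
T1: 8→14
T2: 14→26

26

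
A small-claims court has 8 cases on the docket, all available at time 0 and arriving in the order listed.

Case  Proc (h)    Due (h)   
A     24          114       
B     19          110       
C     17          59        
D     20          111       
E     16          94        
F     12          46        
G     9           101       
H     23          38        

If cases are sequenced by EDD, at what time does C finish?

EDD (increasing due date): H F C E G B D A.
H: 0→23
F: 23→35
C: 35→52

52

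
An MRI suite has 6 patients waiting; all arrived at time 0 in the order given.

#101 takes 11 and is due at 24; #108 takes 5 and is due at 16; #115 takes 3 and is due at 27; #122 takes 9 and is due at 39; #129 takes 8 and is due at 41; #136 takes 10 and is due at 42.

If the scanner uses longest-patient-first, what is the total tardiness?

46

LPT (decreasing processing time): #101 #136 #122 #129 #108 #115.
#101: 0→11, due 24, tardiness 0
#136: 11→21, due 42, tardiness 0
#122: 21→30, due 39, tardiness 0
#129: 30→38, due 41, tardiness 0
#108: 38→43, due 16, tardiness 27
#115: 43→46, due 27, tardiness 19
Sum = 0+0+0+0+27+19 = 46.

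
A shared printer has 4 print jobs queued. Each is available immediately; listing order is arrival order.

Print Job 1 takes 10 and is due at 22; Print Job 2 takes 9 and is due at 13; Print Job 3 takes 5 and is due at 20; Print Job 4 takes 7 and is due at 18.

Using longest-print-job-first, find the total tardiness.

LPT (decreasing processing time): Print Job 1 Print Job 2 Print Job 4 Print Job 3.
Print Job 1: 0→10, due 22, tardiness 0
Print Job 2: 10→19, due 13, tardiness 6
Print Job 4: 19→26, due 18, tardiness 8
Print Job 3: 26→31, due 20, tardiness 11
Sum = 0+6+8+11 = 25.

25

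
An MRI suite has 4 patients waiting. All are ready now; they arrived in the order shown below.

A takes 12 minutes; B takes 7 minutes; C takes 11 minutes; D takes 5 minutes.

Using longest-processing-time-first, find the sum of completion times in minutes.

100

LPT (decreasing processing time): A C B D.
A: 0→12
C: 12→23
B: 23→30
D: 30→35
Sum = 12+23+30+35 = 100.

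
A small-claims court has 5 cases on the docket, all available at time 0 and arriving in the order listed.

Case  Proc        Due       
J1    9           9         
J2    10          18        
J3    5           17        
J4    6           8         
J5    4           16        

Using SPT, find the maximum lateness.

SPT (increasing processing time): J5 J3 J4 J1 J2.
J5: 0→4, due 16, lateness -12
J3: 4→9, due 17, lateness -8
J4: 9→15, due 8, lateness 7
J1: 15→24, due 9, lateness 15
J2: 24→34, due 18, lateness 16
Maximum = 16.

16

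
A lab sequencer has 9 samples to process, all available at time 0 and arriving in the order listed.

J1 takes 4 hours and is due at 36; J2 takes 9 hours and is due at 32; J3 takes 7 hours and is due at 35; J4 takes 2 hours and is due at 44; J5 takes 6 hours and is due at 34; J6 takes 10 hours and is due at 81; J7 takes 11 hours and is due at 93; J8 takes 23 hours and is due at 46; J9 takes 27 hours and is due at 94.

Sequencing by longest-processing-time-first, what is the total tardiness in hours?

279

LPT (decreasing processing time): J9 J8 J7 J6 J2 J3 J5 J1 J4.
J9: 0→27, due 94, tardiness 0
J8: 27→50, due 46, tardiness 4
J7: 50→61, due 93, tardiness 0
J6: 61→71, due 81, tardiness 0
J2: 71→80, due 32, tardiness 48
J3: 80→87, due 35, tardiness 52
J5: 87→93, due 34, tardiness 59
J1: 93→97, due 36, tardiness 61
J4: 97→99, due 44, tardiness 55
Sum = 0+4+0+0+48+52+59+61+55 = 279.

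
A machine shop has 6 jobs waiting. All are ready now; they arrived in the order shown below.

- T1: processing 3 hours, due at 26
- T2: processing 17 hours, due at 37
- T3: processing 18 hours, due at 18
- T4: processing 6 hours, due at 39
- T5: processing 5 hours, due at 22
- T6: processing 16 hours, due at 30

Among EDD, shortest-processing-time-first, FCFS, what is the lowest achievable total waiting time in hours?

EDD (increasing due date): T3 T5 T1 T6 T2 T4.
T3: waits 0, runs 0→18
T5: waits 18, runs 18→23
T1: waits 23, runs 23→26
T6: waits 26, runs 26→42
T2: waits 42, runs 42→59
T4: waits 59, runs 59→65
Sum = 0+18+23+26+42+59 = 168.
SPT (increasing processing time): T1 T5 T4 T6 T2 T3.
T1: waits 0, runs 0→3
T5: waits 3, runs 3→8
T4: waits 8, runs 8→14
T6: waits 14, runs 14→30
T2: waits 30, runs 30→47
T3: waits 47, runs 47→65
Sum = 0+3+8+14+30+47 = 102.
FIFO (arrival order): T1 T2 T3 T4 T5 T6.
T1: waits 0, runs 0→3
T2: waits 3, runs 3→20
T3: waits 20, runs 20→38
T4: waits 38, runs 38→44
T5: waits 44, runs 44→49
T6: waits 49, runs 49→65
Sum = 0+3+20+38+44+49 = 154.
EDD 168, SPT 102, FIFO 154 → minimum 102.

102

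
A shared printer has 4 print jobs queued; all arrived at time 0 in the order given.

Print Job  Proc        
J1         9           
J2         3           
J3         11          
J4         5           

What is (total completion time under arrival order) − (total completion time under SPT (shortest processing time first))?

16

FIFO (arrival order): J1 J2 J3 J4.
J1: 0→9
J2: 9→12
J3: 12→23
J4: 23→28
Sum = 9+12+23+28 = 72.
SPT (increasing processing time): J2 J4 J1 J3.
J2: 0→3
J4: 3→8
J1: 8→17
J3: 17→28
Sum = 3+8+17+28 = 56.
Difference = 72 − 56 = 16.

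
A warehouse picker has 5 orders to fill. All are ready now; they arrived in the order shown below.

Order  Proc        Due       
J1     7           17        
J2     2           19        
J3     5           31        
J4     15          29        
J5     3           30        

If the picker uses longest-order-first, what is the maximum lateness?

13

LPT (decreasing processing time): J4 J1 J3 J5 J2.
J4: 0→15, due 29, lateness -14
J1: 15→22, due 17, lateness 5
J3: 22→27, due 31, lateness -4
J5: 27→30, due 30, lateness 0
J2: 30→32, due 19, lateness 13
Maximum = 13.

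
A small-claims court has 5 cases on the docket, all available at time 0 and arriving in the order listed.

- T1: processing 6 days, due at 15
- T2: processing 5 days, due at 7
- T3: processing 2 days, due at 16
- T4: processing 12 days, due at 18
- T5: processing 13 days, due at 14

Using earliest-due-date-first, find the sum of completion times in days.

111

EDD (increasing due date): T2 T5 T1 T3 T4.
T2: 0→5
T5: 5→18
T1: 18→24
T3: 24→26
T4: 26→38
Sum = 5+18+24+26+38 = 111.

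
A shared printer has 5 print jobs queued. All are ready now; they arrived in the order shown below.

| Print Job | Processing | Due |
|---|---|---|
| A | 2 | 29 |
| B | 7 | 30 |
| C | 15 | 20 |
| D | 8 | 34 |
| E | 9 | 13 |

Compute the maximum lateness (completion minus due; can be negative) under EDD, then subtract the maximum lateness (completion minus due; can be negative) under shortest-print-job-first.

EDD (increasing due date): E C A B D.
E: 0→9, due 13, lateness -4
C: 9→24, due 20, lateness 4
A: 24→26, due 29, lateness -3
B: 26→33, due 30, lateness 3
D: 33→41, due 34, lateness 7
Maximum = 7.
SPT (increasing processing time): A B D E C.
A: 0→2, due 29, lateness -27
B: 2→9, due 30, lateness -21
D: 9→17, due 34, lateness -17
E: 17→26, due 13, lateness 13
C: 26→41, due 20, lateness 21
Maximum = 21.
Difference = 7 − 21 = -14.

-14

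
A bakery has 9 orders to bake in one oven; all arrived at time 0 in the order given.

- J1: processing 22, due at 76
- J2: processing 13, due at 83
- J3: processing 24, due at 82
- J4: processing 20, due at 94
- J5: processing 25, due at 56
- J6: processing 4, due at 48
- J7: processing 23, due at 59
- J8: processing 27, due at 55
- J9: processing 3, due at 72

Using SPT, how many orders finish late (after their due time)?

SPT (increasing processing time): J9 J6 J2 J4 J1 J7 J3 J5 J8.
J9: 0→3, due 72, tardiness 0
J6: 3→7, due 48, tardiness 0
J2: 7→20, due 83, tardiness 0
J4: 20→40, due 94, tardiness 0
J1: 40→62, due 76, tardiness 0
J7: 62→85, due 59, tardiness 26
J3: 85→109, due 82, tardiness 27
J5: 109→134, due 56, tardiness 78
J8: 134→161, due 55, tardiness 106
Late orders: 4.

4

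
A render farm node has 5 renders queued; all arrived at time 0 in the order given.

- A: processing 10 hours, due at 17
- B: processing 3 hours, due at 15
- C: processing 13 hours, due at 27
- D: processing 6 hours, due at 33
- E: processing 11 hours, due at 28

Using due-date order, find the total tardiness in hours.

EDD (increasing due date): B A C E D.
B: 0→3, due 15, tardiness 0
A: 3→13, due 17, tardiness 0
C: 13→26, due 27, tardiness 0
E: 26→37, due 28, tardiness 9
D: 37→43, due 33, tardiness 10
Sum = 0+0+0+9+10 = 19.

19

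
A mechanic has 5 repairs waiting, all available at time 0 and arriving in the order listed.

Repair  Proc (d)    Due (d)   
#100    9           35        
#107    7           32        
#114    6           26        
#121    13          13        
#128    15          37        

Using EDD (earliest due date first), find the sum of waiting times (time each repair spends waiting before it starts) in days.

93

EDD (increasing due date): #121 #114 #107 #100 #128.
#121: waits 0, runs 0→13
#114: waits 13, runs 13→19
#107: waits 19, runs 19→26
#100: waits 26, runs 26→35
#128: waits 35, runs 35→50
Sum = 0+13+19+26+35 = 93.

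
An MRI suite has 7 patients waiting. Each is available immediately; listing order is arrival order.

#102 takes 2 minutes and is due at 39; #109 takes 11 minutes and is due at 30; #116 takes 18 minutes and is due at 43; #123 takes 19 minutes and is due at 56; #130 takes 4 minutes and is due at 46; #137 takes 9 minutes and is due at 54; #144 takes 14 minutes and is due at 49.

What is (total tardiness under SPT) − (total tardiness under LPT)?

SPT (increasing processing time): #102 #130 #137 #109 #144 #116 #123.
#102: 0→2, due 39, tardiness 0
#130: 2→6, due 46, tardiness 0
#137: 6→15, due 54, tardiness 0
#109: 15→26, due 30, tardiness 0
#144: 26→40, due 49, tardiness 0
#116: 40→58, due 43, tardiness 15
#123: 58→77, due 56, tardiness 21
Sum = 0+0+0+0+0+15+21 = 36.
LPT (decreasing processing time): #123 #116 #144 #109 #137 #130 #102.
#123: 0→19, due 56, tardiness 0
#116: 19→37, due 43, tardiness 0
#144: 37→51, due 49, tardiness 2
#109: 51→62, due 30, tardiness 32
#137: 62→71, due 54, tardiness 17
#130: 71→75, due 46, tardiness 29
#102: 75→77, due 39, tardiness 38
Sum = 0+0+2+32+17+29+38 = 118.
Difference = 36 − 118 = -82.

-82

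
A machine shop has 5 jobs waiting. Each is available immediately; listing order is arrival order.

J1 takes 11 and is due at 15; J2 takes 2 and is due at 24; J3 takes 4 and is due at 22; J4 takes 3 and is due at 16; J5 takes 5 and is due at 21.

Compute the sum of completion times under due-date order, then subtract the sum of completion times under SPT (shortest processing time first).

EDD (increasing due date): J1 J4 J5 J3 J2.
J1: 0→11
J4: 11→14
J5: 14→19
J3: 19→23
J2: 23→25
Sum = 11+14+19+23+25 = 92.
SPT (increasing processing time): J2 J4 J3 J5 J1.
J2: 0→2
J4: 2→5
J3: 5→9
J5: 9→14
J1: 14→25
Sum = 2+5+9+14+25 = 55.
Difference = 92 − 55 = 37.

37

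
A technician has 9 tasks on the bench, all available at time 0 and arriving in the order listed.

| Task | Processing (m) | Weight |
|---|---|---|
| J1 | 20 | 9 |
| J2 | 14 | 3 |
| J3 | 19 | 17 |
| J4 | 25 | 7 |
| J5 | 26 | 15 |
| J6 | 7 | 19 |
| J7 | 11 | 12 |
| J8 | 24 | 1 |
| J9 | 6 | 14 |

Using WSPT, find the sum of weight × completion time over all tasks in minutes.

WSPT (decreasing weight/processing-time ratio): J6 J9 J7 J3 J5 J1 J4 J2 J8.
J6: finishes 7, weight 19, w·C = 133
J9: finishes 13, weight 14, w·C = 182
J7: finishes 24, weight 12, w·C = 288
J3: finishes 43, weight 17, w·C = 731
J5: finishes 69, weight 15, w·C = 1035
J1: finishes 89, weight 9, w·C = 801
J4: finishes 114, weight 7, w·C = 798
J2: finishes 128, weight 3, w·C = 384
J8: finishes 152, weight 1, w·C = 152
Sum = 133+182+288+731+1035+801+798+384+152 = 4504.

4504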